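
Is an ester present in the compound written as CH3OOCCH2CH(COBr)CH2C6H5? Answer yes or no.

yes

Reading the structure from left to right:
  CH3OOC: CH3O–C(=O)–: carbonyl C bonded to C and to –OCH3 → ester (not ketone + ether).
  CH(COBr): pendant –C(=O)X: carbonyl C bonded to C and halogen → acyl halide.
  C6H5: –C6H5 phenyl ring → arene.
The CH3OOC segment supplies the ester: CH3O–C(=O)–: carbonyl C bonded to C and to –OCH3 → ester (not ketone + ether).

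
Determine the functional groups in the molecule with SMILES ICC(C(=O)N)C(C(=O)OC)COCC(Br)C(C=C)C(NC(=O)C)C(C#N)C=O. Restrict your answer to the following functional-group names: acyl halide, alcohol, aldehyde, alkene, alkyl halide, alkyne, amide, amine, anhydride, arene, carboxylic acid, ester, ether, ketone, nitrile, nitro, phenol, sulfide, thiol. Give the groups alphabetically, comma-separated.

halogen on an sp³ carbon → alkyl halide.
pendant –CONH2: carbonyl C bonded to C and N → amide.
pendant –COOCH3: carbonyl C bonded to C and –OCH3 → ester.
C–O–C with sp³ carbons on both sides and no adjacent C=O → ether.
halogen on an sp³ carbon → alkyl halide.
pendant –CH=CH2: C=C double bond → alkene.
pendant –NHC(=O)CH3: N bonded to a carbonyl → amide (not amine).
pendant –C≡N: nitrile.
terminal –CHO: carbonyl C bonded to H and C → aldehyde.

aldehyde, alkene, alkyl halide, amide, ester, ether, nitrile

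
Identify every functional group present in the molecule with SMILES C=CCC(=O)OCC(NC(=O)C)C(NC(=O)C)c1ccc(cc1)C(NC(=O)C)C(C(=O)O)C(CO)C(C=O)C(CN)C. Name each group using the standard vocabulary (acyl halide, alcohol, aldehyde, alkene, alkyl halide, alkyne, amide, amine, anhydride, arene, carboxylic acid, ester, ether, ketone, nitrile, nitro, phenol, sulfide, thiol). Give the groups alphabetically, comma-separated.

alcohol, aldehyde, alkene, amide, amine, arene, carboxylic acid, ester

Working along the chain:
  CH2=CH: C=C double bond → alkene.
  CH2COOCH2: –C(=O)–O–C with C on the carbonyl side → ester.
  CH(NHCOCH3): pendant –NHC(=O)CH3: N bonded to a carbonyl → amide (not amine).
  CH(NHCOCH3): pendant –NHC(=O)CH3: N bonded to a carbonyl → amide (not amine).
  C6H4: para-disubstituted benzene ring → arene.
  CH(NHCOCH3): pendant –NHC(=O)CH3: N bonded to a carbonyl → amide (not amine).
  CH(COOH): pendant –COOH: carbonyl C bonded to C and –OH → carboxylic acid.
  CH(CH2OH): pendant –CH2OH on an sp³ backbone C → alcohol.
  CH(CHO): pendant –CHO: carbonyl C bonded to C and H → aldehyde.
  CH(CH2NH2): pendant –CH2NH2: N on sp³ C, no adjacent C=O → amine.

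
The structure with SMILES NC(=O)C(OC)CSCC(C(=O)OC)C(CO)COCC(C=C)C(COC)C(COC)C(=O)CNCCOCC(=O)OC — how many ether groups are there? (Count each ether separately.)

5

–C(=O)NH2: carbonyl C bonded to C and to N → amide (the N is not a separate amine).
pendant –OCH3: C–O–C with sp³ C, no adjacent C=O → ether.
C–S–C linkage → sulfide (thioether).
pendant –COOCH3: carbonyl C bonded to C and –OCH3 → ester.
pendant –CH2OH on an sp³ backbone C → alcohol.
C–O–C with sp³ carbons on both sides and no adjacent C=O → ether.
pendant –CH=CH2: C=C double bond → alkene.
pendant –CH2OCH3: C–O–C linkage → ether.
pendant –CH2OCH3: C–O–C linkage → ether.
–C(=O)– with carbon on both sides → ketone.
C–N–C with sp³ carbons and no adjacent C=O → amine (secondary).
C–O–C with sp³ carbons on both sides and no adjacent C=O → ether.
–C(=O)OCH3: carbonyl C bonded to C and to –OCH3 → ester (not ketone + ether).
Ether appears at: CH(OCH3), CH2OCH2, CH(CH2OCH3), CH(CH2OCH3), CH2OCH2 → 5.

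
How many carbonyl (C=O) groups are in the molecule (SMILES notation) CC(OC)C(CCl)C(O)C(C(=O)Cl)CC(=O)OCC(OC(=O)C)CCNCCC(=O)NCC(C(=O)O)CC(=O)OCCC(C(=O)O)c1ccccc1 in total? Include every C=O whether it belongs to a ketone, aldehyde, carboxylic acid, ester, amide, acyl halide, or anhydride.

7

CH(COCl): acyl halide, 1 C=O (running total 1).
CH2COOCH2: ester, 1 C=O (running total 2).
CH(OCOCH3): ester, 1 C=O (running total 3).
CH2CONHCH2: amide, 1 C=O (running total 4).
CH(COOH): carboxylic acid, 1 C=O (running total 5).
CH2COOCH2: ester, 1 C=O (running total 6).
CH(COOH): carboxylic acid, 1 C=O (running total 7).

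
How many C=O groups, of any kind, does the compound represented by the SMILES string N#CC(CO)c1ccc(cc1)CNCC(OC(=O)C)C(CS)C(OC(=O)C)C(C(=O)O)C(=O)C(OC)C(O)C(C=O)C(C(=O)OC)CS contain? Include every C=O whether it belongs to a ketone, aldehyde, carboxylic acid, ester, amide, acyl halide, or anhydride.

6

CH(OCOCH3): ester, 1 C=O (running total 1).
CH(OCOCH3): ester, 1 C=O (running total 2).
CH(COOH): carboxylic acid, 1 C=O (running total 3).
CO: ketone, 1 C=O (running total 4).
CH(CHO): aldehyde, 1 C=O (running total 5).
CH(COOCH3): ester, 1 C=O (running total 6).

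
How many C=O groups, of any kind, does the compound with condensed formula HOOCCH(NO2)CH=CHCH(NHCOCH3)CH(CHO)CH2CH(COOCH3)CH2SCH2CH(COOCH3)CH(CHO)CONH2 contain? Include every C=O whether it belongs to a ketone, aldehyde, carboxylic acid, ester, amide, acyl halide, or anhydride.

7

HOOC: carboxylic acid, 1 C=O (running total 1).
CH(NHCOCH3): amide, 1 C=O (running total 2).
CH(CHO): aldehyde, 1 C=O (running total 3).
CH(COOCH3): ester, 1 C=O (running total 4).
CH(COOCH3): ester, 1 C=O (running total 5).
CH(CHO): aldehyde, 1 C=O (running total 6).
CONH2: amide, 1 C=O (running total 7).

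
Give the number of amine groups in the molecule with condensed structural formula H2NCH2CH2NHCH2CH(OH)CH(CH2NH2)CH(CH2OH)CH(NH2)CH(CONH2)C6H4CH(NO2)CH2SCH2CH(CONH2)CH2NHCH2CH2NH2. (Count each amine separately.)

6

–NH2 on an sp³ carbon with no adjacent C=O → amine.
C–N–C with sp³ carbons and no adjacent C=O → amine (secondary).
–OH on an sp³ carbon → alcohol (secondary).
pendant –CH2NH2: N on sp³ C, no adjacent C=O → amine.
pendant –CH2OH on an sp³ backbone C → alcohol.
–NH2 on an sp³ carbon with no adjacent C=O → amine.
pendant –CONH2: carbonyl C bonded to C and N → amide.
para-disubstituted benzene ring → arene.
–NO2 on an sp³ carbon → nitro (the N=O is not a carbonyl).
C–S–C linkage → sulfide (thioether).
pendant –CONH2: carbonyl C bonded to C and N → amide.
C–N–C with sp³ carbons and no adjacent C=O → amine (secondary).
–NH2 on an sp³ carbon with no adjacent C=O → amine.
Amine appears at: H2NCH2, CH2NHCH2, CH(CH2NH2), CH(NH2), CH2NHCH2, CH2NH2 → 6.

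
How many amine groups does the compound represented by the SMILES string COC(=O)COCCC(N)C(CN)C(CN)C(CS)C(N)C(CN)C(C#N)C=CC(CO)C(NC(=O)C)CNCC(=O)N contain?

CH3O–C(=O)–: carbonyl C bonded to C and to –OCH3 → ester (not ketone + ether).
C–O–C with sp³ carbons on both sides and no adjacent C=O → ether.
–NH2 on an sp³ carbon with no adjacent C=O → amine.
pendant –CH2NH2: N on sp³ C, no adjacent C=O → amine.
pendant –CH2NH2: N on sp³ C, no adjacent C=O → amine.
pendant –CH2SH → thiol.
–NH2 on an sp³ carbon with no adjacent C=O → amine.
pendant –CH2NH2: N on sp³ C, no adjacent C=O → amine.
pendant –C≡N: nitrile.
C=C double bond → alkene.
pendant –CH2OH on an sp³ backbone C → alcohol.
pendant –NHC(=O)CH3: N bonded to a carbonyl → amide (not amine).
C–N–C with sp³ carbons and no adjacent C=O → amine (secondary).
–C(=O)NH2: carbonyl C bonded to C and to N → amide (the N is not a separate amine).
Amine appears at: CH(NH2), CH(CH2NH2), CH(CH2NH2), CH(NH2), CH(CH2NH2), CH2NHCH2 → 6.

6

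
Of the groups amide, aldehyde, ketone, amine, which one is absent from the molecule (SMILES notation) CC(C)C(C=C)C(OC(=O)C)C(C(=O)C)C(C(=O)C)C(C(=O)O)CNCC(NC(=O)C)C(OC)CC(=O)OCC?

aldehyde

amide: present (CH(NHCOCH3) — pendant –NHC(=O)CH3: N bonded to a carbonyl → amide (not amine)).
amine: present (CH2NHCH2 — C–N–C with sp³ carbons and no adjacent C=O → amine (secondary)).
ketone: present (CH(COCH3) — pendant –COCH3: carbonyl C bonded to two carbons → ketone).
aldehyde: absent. In CH(COCH3), the carbonyl carbon is bonded to two carbons, so it is a ketone, not an aldehyde. In CH(COOH), the carbonyl carbon bears –OH, not –H, so it is a carboxylic acid.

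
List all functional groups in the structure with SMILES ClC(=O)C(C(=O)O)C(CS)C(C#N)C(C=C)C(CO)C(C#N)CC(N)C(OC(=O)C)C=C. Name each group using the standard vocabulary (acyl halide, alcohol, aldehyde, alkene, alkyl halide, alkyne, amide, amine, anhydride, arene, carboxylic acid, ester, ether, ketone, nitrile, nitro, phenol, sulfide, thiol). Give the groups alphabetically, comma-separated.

acyl halide, alcohol, alkene, amine, carboxylic acid, ester, nitrile, thiol

Taking each segment in turn:
  ClCO: –C(=O)Cl: carbonyl C bonded to C and to a halogen → acyl halide (not alkyl halide).
  CH(COOH): pendant –COOH: carbonyl C bonded to C and –OH → carboxylic acid.
  CH(CH2SH): pendant –CH2SH → thiol.
  CH(CN): pendant –C≡N: nitrile.
  CH(CH=CH2): pendant –CH=CH2: C=C double bond → alkene.
  CH(CH2OH): pendant –CH2OH on an sp³ backbone C → alcohol.
  CH(CN): pendant –C≡N: nitrile.
  CH(NH2): –NH2 on an sp³ carbon with no adjacent C=O → amine.
  CH(OCOCH3): pendant –OC(=O)CH3: an acyloxy group → ester.
  CH=CH2: C=C double bond → alkene.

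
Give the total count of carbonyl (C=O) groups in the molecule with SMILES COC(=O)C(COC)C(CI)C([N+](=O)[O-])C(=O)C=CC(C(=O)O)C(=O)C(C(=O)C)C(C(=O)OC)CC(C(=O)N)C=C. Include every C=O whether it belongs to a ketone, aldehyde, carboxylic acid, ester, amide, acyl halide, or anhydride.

CH3OOC: ester, 1 C=O (running total 1).
CO: ketone, 1 C=O (running total 2).
CH(COOH): carboxylic acid, 1 C=O (running total 3).
CO: ketone, 1 C=O (running total 4).
CH(COCH3): ketone, 1 C=O (running total 5).
CH(COOCH3): ester, 1 C=O (running total 6).
CH(CONH2): amide, 1 C=O (running total 7).

7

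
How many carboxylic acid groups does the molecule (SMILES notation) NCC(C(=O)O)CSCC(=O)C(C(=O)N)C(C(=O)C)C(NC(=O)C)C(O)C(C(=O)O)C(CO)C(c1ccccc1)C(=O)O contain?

3

Reading the structure from left to right:
  H2NCH2: –NH2 on an sp³ carbon with no adjacent C=O → amine.
  CH(COOH): pendant –COOH: carbonyl C bonded to C and –OH → carboxylic acid.
  CH2SCH2: C–S–C linkage → sulfide (thioether).
  CO: –C(=O)– with carbon on both sides → ketone.
  CH(CONH2): pendant –CONH2: carbonyl C bonded to C and N → amide.
  CH(COCH3): pendant –COCH3: carbonyl C bonded to two carbons → ketone.
  CH(NHCOCH3): pendant –NHC(=O)CH3: N bonded to a carbonyl → amide (not amine).
  CH(OH): –OH on an sp³ carbon → alcohol (secondary).
  CH(COOH): pendant –COOH: carbonyl C bonded to C and –OH → carboxylic acid.
  CH(CH2OH): pendant –CH2OH on an sp³ backbone C → alcohol.
  CH(C6H5): pendant –C6H5: benzene ring → arene.
  COOH: –COOH: carbonyl C bonded to –OH and C → carboxylic acid (the –OH is not a separate alcohol).
Carboxylic acid appears at: CH(COOH), CH(COOH), COOH → 3.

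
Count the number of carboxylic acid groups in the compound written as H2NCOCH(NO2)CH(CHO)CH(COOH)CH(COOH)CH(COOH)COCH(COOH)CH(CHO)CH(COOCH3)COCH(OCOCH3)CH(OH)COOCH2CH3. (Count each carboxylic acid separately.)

4

Working along the chain:
  H2NCO: –C(=O)NH2: carbonyl C bonded to C and to N → amide (the N is not a separate amine).
  CH(NO2): –NO2 on an sp³ carbon → nitro (the N=O is not a carbonyl).
  CH(CHO): pendant –CHO: carbonyl C bonded to C and H → aldehyde.
  CH(COOH): pendant –COOH: carbonyl C bonded to C and –OH → carboxylic acid.
  CH(COOH): pendant –COOH: carbonyl C bonded to C and –OH → carboxylic acid.
  CH(COOH): pendant –COOH: carbonyl C bonded to C and –OH → carboxylic acid.
  CO: –C(=O)– with carbon on both sides → ketone.
  CH(COOH): pendant –COOH: carbonyl C bonded to C and –OH → carboxylic acid.
  CH(CHO): pendant –CHO: carbonyl C bonded to C and H → aldehyde.
  CH(COOCH3): pendant –COOCH3: carbonyl C bonded to C and –OCH3 → ester.
  CO: –C(=O)– with carbon on both sides → ketone.
  CH(OCOCH3): pendant –OC(=O)CH3: an acyloxy group → ester.
  CH(OH): –OH on an sp³ carbon → alcohol (secondary).
  COOCH2CH3: –C(=O)OCH2CH3: carbonyl C bonded to C and to –OEt → ester.
Carboxylic acid appears at: CH(COOH), CH(COOH), CH(COOH), CH(COOH) → 4.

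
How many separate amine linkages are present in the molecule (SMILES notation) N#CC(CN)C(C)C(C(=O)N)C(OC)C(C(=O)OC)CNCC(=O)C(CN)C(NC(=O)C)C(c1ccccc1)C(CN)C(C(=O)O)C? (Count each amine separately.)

4

Reading the structure from left to right:
  N≡C: N≡C–: carbon triple-bonded to nitrogen → nitrile.
  CH(CH2NH2): pendant –CH2NH2: N on sp³ C, no adjacent C=O → amine.
  CH(CONH2): pendant –CONH2: carbonyl C bonded to C and N → amide.
  CH(OCH3): pendant –OCH3: C–O–C with sp³ C, no adjacent C=O → ether.
  CH(COOCH3): pendant –COOCH3: carbonyl C bonded to C and –OCH3 → ester.
  CH2NHCH2: C–N–C with sp³ carbons and no adjacent C=O → amine (secondary).
  CO: –C(=O)– with carbon on both sides → ketone.
  CH(CH2NH2): pendant –CH2NH2: N on sp³ C, no adjacent C=O → amine.
  CH(NHCOCH3): pendant –NHC(=O)CH3: N bonded to a carbonyl → amide (not amine).
  CH(C6H5): pendant –C6H5: benzene ring → arene.
  CH(CH2NH2): pendant –CH2NH2: N on sp³ C, no adjacent C=O → amine.
  CH(COOH): pendant –COOH: carbonyl C bonded to C and –OH → carboxylic acid.
Amine appears at: CH(CH2NH2), CH2NHCH2, CH(CH2NH2), CH(CH2NH2) → 4.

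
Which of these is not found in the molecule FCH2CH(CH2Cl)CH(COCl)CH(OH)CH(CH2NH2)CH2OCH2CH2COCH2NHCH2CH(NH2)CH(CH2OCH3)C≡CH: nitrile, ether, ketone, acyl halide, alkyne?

nitrile

acyl halide: present (CH(COCl) — pendant –C(=O)X: carbonyl C bonded to C and halogen → acyl halide).
ether: present (CH2OCH2 — C–O–C with sp³ carbons on both sides and no adjacent C=O → ether).
alkyne: present (C≡CH — C≡C triple bond → alkyne).
ketone: present (CO — –C(=O)– with carbon on both sides → ketone).
nitrile: absent. In C≡CH, the triple bond is C≡C, not C≡N.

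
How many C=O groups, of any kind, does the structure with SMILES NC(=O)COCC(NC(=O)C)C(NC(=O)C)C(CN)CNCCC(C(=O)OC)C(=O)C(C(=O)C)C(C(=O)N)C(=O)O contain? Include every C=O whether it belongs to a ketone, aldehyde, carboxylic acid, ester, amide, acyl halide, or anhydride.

H2NCO: amide, 1 C=O (running total 1).
CH(NHCOCH3): amide, 1 C=O (running total 2).
CH(NHCOCH3): amide, 1 C=O (running total 3).
CH(COOCH3): ester, 1 C=O (running total 4).
CO: ketone, 1 C=O (running total 5).
CH(COCH3): ketone, 1 C=O (running total 6).
CH(CONH2): amide, 1 C=O (running total 7).
COOH: carboxylic acid, 1 C=O (running total 8).

8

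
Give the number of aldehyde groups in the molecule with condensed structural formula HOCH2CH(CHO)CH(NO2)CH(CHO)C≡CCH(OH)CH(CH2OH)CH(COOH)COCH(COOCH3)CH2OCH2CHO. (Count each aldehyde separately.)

3

HO– on an sp³ carbon → alcohol.
pendant –CHO: carbonyl C bonded to C and H → aldehyde.
–NO2 on an sp³ carbon → nitro (the N=O is not a carbonyl).
pendant –CHO: carbonyl C bonded to C and H → aldehyde.
C≡C triple bond → alkyne.
–OH on an sp³ carbon → alcohol (secondary).
pendant –CH2OH on an sp³ backbone C → alcohol.
pendant –COOH: carbonyl C bonded to C and –OH → carboxylic acid.
–C(=O)– with carbon on both sides → ketone.
pendant –COOCH3: carbonyl C bonded to C and –OCH3 → ester.
C–O–C with sp³ carbons on both sides and no adjacent C=O → ether.
terminal –CHO: carbonyl C bonded to H and C → aldehyde.
Aldehyde appears at: CH(CHO), CH(CHO), CHO → 3.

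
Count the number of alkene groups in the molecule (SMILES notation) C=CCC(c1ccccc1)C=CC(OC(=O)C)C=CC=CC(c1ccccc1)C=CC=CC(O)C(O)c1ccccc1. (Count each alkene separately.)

Taking each segment in turn:
  CH2=CH: C=C double bond → alkene.
  CH(C6H5): pendant –C6H5: benzene ring → arene.
  CH=CH: C=C double bond → alkene.
  CH(OCOCH3): pendant –OC(=O)CH3: an acyloxy group → ester.
  CH=CH: C=C double bond → alkene.
  CH=CH: C=C double bond → alkene.
  CH(C6H5): pendant –C6H5: benzene ring → arene.
  CH=CH: C=C double bond → alkene.
  CH=CH: C=C double bond → alkene.
  CH(OH): –OH on an sp³ carbon → alcohol (secondary).
  CH(OH): –OH on an sp³ carbon → alcohol (secondary).
  C6H5: –C6H5 phenyl ring → arene.
Alkene appears at: CH2=CH, CH=CH, CH=CH, CH=CH, CH=CH, CH=CH → 6.

6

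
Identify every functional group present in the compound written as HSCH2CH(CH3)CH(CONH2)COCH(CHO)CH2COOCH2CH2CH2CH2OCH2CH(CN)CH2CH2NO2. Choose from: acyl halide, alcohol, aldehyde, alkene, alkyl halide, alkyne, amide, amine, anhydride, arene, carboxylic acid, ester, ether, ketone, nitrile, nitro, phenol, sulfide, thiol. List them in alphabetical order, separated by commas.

aldehyde, amide, ester, ether, ketone, nitrile, nitro, thiol

–SH on an sp³ carbon → thiol.
pendant –CONH2: carbonyl C bonded to C and N → amide.
–C(=O)– with carbon on both sides → ketone.
pendant –CHO: carbonyl C bonded to C and H → aldehyde.
–C(=O)–O–C with C on the carbonyl side → ester.
C–O–C with sp³ carbons on both sides and no adjacent C=O → ether.
pendant –C≡N: nitrile.
–NO2 on carbon → nitro group.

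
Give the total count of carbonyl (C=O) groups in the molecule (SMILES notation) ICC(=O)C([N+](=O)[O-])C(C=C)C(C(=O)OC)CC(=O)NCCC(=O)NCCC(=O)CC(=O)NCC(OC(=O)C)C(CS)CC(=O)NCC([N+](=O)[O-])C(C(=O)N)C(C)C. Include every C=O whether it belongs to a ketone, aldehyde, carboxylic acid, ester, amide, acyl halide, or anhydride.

9

CO: ketone, 1 C=O (running total 1).
CH(COOCH3): ester, 1 C=O (running total 2).
CH2CONHCH2: amide, 1 C=O (running total 3).
CH2CONHCH2: amide, 1 C=O (running total 4).
CO: ketone, 1 C=O (running total 5).
CH2CONHCH2: amide, 1 C=O (running total 6).
CH(OCOCH3): ester, 1 C=O (running total 7).
CH2CONHCH2: amide, 1 C=O (running total 8).
CH(CONH2): amide, 1 C=O (running total 9).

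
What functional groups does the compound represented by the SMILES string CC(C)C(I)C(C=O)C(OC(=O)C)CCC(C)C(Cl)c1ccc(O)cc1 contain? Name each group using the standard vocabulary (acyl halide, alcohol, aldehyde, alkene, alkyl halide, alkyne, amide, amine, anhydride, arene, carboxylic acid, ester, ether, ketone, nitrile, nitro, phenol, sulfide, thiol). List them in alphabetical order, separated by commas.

Working along the chain:
  CH(I): halogen on an sp³ carbon → alkyl halide.
  CH(CHO): pendant –CHO: carbonyl C bonded to C and H → aldehyde.
  CH(OCOCH3): pendant –OC(=O)CH3: an acyloxy group → ester.
  CH(Cl): halogen on an sp³ carbon → alkyl halide.
  C6H4OH: –OH attached directly to an aromatic ring → phenol (not alcohol); the ring itself is an arene.

aldehyde, alkyl halide, arene, ester, phenol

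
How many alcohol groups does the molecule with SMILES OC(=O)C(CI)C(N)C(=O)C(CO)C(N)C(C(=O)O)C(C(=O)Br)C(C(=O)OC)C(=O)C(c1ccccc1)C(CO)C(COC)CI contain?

2

–COOH: carbonyl C bonded to –OH and C → carboxylic acid (the –OH is not a separate alcohol).
pendant –CH2X: halogen on sp³ carbon → alkyl halide.
–NH2 on an sp³ carbon with no adjacent C=O → amine.
–C(=O)– with carbon on both sides → ketone.
pendant –CH2OH on an sp³ backbone C → alcohol.
–NH2 on an sp³ carbon with no adjacent C=O → amine.
pendant –COOH: carbonyl C bonded to C and –OH → carboxylic acid.
pendant –C(=O)X: carbonyl C bonded to C and halogen → acyl halide.
pendant –COOCH3: carbonyl C bonded to C and –OCH3 → ester.
–C(=O)– with carbon on both sides → ketone.
pendant –C6H5: benzene ring → arene.
pendant –CH2OH on an sp³ backbone C → alcohol.
pendant –CH2OCH3: C–O–C linkage → ether.
halogen on an sp³ carbon → alkyl halide.
Alcohol appears at: CH(CH2OH), CH(CH2OH) → 2.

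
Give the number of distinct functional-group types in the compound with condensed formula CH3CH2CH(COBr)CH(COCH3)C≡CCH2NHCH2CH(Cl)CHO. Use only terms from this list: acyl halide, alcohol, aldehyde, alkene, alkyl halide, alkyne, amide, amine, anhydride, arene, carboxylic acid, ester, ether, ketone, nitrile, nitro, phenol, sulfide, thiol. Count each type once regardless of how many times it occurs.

6

Taking each segment in turn:
  CH(COBr): pendant –C(=O)X: carbonyl C bonded to C and halogen → acyl halide.
  CH(COCH3): pendant –COCH3: carbonyl C bonded to two carbons → ketone.
  C≡C: C≡C triple bond → alkyne.
  CH2NHCH2: C–N–C with sp³ carbons and no adjacent C=O → amine (secondary).
  CH(Cl): halogen on an sp³ carbon → alkyl halide.
  CHO: terminal –CHO: carbonyl C bonded to H and C → aldehyde.
Distinct types present: acyl halide, aldehyde, alkyl halide, alkyne, amine, ketone.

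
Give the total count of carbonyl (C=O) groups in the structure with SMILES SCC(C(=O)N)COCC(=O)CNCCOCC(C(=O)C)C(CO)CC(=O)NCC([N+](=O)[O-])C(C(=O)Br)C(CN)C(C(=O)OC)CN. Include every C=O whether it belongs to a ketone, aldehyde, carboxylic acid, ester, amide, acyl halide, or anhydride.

6

CH(CONH2): amide, 1 C=O (running total 1).
CO: ketone, 1 C=O (running total 2).
CH(COCH3): ketone, 1 C=O (running total 3).
CH2CONHCH2: amide, 1 C=O (running total 4).
CH(COBr): acyl halide, 1 C=O (running total 5).
CH(COOCH3): ester, 1 C=O (running total 6).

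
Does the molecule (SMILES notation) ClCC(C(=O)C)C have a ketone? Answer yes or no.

yes

Working along the chain:
  ClCH2: halogen on an sp³ carbon → alkyl halide.
  CH(COCH3): pendant –COCH3: carbonyl C bonded to two carbons → ketone.
The CH(COCH3) segment supplies the ketone: pendant –COCH3: carbonyl C bonded to two carbons → ketone.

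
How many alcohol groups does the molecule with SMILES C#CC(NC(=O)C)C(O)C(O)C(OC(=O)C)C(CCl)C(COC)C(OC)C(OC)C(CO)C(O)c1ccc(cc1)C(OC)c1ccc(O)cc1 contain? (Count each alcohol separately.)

Reading the structure from left to right:
  HC≡C: C≡C triple bond → alkyne.
  CH(NHCOCH3): pendant –NHC(=O)CH3: N bonded to a carbonyl → amide (not amine).
  CH(OH): –OH on an sp³ carbon → alcohol (secondary).
  CH(OH): –OH on an sp³ carbon → alcohol (secondary).
  CH(OCOCH3): pendant –OC(=O)CH3: an acyloxy group → ester.
  CH(CH2Cl): pendant –CH2X: halogen on sp³ carbon → alkyl halide.
  CH(CH2OCH3): pendant –CH2OCH3: C–O–C linkage → ether.
  CH(OCH3): pendant –OCH3: C–O–C with sp³ C, no adjacent C=O → ether.
  CH(OCH3): pendant –OCH3: C–O–C with sp³ C, no adjacent C=O → ether.
  CH(CH2OH): pendant –CH2OH on an sp³ backbone C → alcohol.
  CH(OH): –OH on an sp³ carbon → alcohol (secondary).
  C6H4: para-disubstituted benzene ring → arene.
  CH(OCH3): pendant –OCH3: C–O–C with sp³ C, no adjacent C=O → ether.
  C6H4OH: –OH attached directly to an aromatic ring → phenol (not alcohol); the ring itself is an arene.
Alcohol appears at: CH(OH), CH(OH), CH(CH2OH), CH(OH) → 4.

4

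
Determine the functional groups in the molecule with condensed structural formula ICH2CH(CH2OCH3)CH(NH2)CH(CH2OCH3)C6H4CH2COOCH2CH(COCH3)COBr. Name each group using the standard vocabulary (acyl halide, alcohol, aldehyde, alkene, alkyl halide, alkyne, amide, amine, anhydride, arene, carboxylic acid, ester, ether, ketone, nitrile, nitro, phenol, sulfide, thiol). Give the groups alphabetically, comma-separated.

acyl halide, alkyl halide, amine, arene, ester, ether, ketone

Reading the structure from left to right:
  ICH2: halogen on an sp³ carbon → alkyl halide.
  CH(CH2OCH3): pendant –CH2OCH3: C–O–C linkage → ether.
  CH(NH2): –NH2 on an sp³ carbon with no adjacent C=O → amine.
  CH(CH2OCH3): pendant –CH2OCH3: C–O–C linkage → ether.
  C6H4: para-disubstituted benzene ring → arene.
  CH2COOCH2: –C(=O)–O–C with C on the carbonyl side → ester.
  CH(COCH3): pendant –COCH3: carbonyl C bonded to two carbons → ketone.
  COBr: –C(=O)Br: carbonyl C bonded to C and to a halogen → acyl halide (not alkyl halide).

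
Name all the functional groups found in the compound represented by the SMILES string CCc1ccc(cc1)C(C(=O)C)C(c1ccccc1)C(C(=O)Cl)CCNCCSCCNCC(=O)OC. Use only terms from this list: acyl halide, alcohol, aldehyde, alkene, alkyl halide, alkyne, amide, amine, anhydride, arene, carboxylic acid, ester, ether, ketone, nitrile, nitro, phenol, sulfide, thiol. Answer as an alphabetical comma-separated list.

para-disubstituted benzene ring → arene.
pendant –COCH3: carbonyl C bonded to two carbons → ketone.
pendant –C6H5: benzene ring → arene.
pendant –C(=O)X: carbonyl C bonded to C and halogen → acyl halide.
C–N–C with sp³ carbons and no adjacent C=O → amine (secondary).
C–S–C linkage → sulfide (thioether).
C–N–C with sp³ carbons and no adjacent C=O → amine (secondary).
–C(=O)OCH3: carbonyl C bonded to C and to –OCH3 → ester (not ketone + ether).

acyl halide, amine, arene, ester, ketone, sulfide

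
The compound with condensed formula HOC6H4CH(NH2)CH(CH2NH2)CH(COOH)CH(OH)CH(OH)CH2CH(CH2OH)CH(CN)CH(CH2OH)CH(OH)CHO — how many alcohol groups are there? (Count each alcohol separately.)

5

–OH attached directly to an aromatic ring → phenol (not alcohol); the ring itself is an arene.
–NH2 on an sp³ carbon with no adjacent C=O → amine.
pendant –CH2NH2: N on sp³ C, no adjacent C=O → amine.
pendant –COOH: carbonyl C bonded to C and –OH → carboxylic acid.
–OH on an sp³ carbon → alcohol (secondary).
–OH on an sp³ carbon → alcohol (secondary).
pendant –CH2OH on an sp³ backbone C → alcohol.
pendant –C≡N: nitrile.
pendant –CH2OH on an sp³ backbone C → alcohol.
–OH on an sp³ carbon → alcohol (secondary).
terminal –CHO: carbonyl C bonded to H and C → aldehyde.
Alcohol appears at: CH(OH), CH(OH), CH(CH2OH), CH(CH2OH), CH(OH) → 5.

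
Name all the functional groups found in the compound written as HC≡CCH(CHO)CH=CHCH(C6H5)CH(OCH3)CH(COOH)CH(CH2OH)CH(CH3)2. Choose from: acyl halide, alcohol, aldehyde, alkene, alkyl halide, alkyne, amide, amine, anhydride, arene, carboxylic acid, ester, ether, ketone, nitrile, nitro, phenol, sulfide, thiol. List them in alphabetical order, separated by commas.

C≡C triple bond → alkyne.
pendant –CHO: carbonyl C bonded to C and H → aldehyde.
C=C double bond → alkene.
pendant –C6H5: benzene ring → arene.
pendant –OCH3: C–O–C with sp³ C, no adjacent C=O → ether.
pendant –COOH: carbonyl C bonded to C and –OH → carboxylic acid.
pendant –CH2OH on an sp³ backbone C → alcohol.

alcohol, aldehyde, alkene, alkyne, arene, carboxylic acid, ether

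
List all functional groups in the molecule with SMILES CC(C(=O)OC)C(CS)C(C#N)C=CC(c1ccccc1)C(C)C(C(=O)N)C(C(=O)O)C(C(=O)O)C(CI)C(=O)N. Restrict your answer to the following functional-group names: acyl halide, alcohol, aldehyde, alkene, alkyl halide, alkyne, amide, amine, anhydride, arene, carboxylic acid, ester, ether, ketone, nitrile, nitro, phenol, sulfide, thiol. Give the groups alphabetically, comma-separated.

alkene, alkyl halide, amide, arene, carboxylic acid, ester, nitrile, thiol

Reading the structure from left to right:
  CH(COOCH3): pendant –COOCH3: carbonyl C bonded to C and –OCH3 → ester.
  CH(CH2SH): pendant –CH2SH → thiol.
  CH(CN): pendant –C≡N: nitrile.
  CH=CH: C=C double bond → alkene.
  CH(C6H5): pendant –C6H5: benzene ring → arene.
  CH(CONH2): pendant –CONH2: carbonyl C bonded to C and N → amide.
  CH(COOH): pendant –COOH: carbonyl C bonded to C and –OH → carboxylic acid.
  CH(COOH): pendant –COOH: carbonyl C bonded to C and –OH → carboxylic acid.
  CH(CH2I): pendant –CH2X: halogen on sp³ carbon → alkyl halide.
  CONH2: –C(=O)NH2: carbonyl C bonded to C and to N → amide (the N is not a separate amine).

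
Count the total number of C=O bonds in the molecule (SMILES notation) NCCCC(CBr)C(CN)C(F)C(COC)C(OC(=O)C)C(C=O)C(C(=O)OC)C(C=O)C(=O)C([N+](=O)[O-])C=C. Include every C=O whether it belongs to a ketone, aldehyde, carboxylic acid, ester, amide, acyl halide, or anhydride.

5

CH(OCOCH3): ester, 1 C=O (running total 1).
CH(CHO): aldehyde, 1 C=O (running total 2).
CH(COOCH3): ester, 1 C=O (running total 3).
CH(CHO): aldehyde, 1 C=O (running total 4).
CO: ketone, 1 C=O (running total 5).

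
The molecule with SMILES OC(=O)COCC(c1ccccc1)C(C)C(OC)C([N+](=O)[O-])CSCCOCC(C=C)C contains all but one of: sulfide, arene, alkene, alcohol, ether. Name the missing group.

alcohol

alkene: present (CH(CH=CH2) — pendant –CH=CH2: C=C double bond → alkene).
ether: present (CH2OCH2 — C–O–C with sp³ carbons on both sides and no adjacent C=O → ether).
arene: present (CH(C6H5) — pendant –C6H5: benzene ring → arene).
sulfide: present (CH2SCH2 — C–S–C linkage → sulfide (thioether)).
alcohol: absent. In HOOC, the –OH sits on a carbonyl carbon, making it part of a carboxylic acid, not an alcohol.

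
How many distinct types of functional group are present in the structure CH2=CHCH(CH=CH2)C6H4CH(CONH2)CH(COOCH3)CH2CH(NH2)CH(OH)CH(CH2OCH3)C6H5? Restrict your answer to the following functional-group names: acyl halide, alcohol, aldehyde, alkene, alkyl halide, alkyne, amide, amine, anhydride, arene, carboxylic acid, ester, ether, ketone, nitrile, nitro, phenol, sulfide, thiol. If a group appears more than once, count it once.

7

Working along the chain:
  CH2=CH: C=C double bond → alkene.
  CH(CH=CH2): pendant –CH=CH2: C=C double bond → alkene.
  C6H4: para-disubstituted benzene ring → arene.
  CH(CONH2): pendant –CONH2: carbonyl C bonded to C and N → amide.
  CH(COOCH3): pendant –COOCH3: carbonyl C bonded to C and –OCH3 → ester.
  CH(NH2): –NH2 on an sp³ carbon with no adjacent C=O → amine.
  CH(OH): –OH on an sp³ carbon → alcohol (secondary).
  CH(CH2OCH3): pendant –CH2OCH3: C–O–C linkage → ether.
  C6H5: –C6H5 phenyl ring → arene.
Distinct types present: alcohol, alkene, amide, amine, arene, ester, ether.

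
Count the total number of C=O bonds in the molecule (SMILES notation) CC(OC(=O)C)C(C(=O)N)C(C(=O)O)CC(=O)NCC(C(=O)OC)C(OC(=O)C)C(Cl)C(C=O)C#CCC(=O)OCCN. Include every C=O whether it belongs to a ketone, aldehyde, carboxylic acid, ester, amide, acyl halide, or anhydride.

8

CH(OCOCH3): ester, 1 C=O (running total 1).
CH(CONH2): amide, 1 C=O (running total 2).
CH(COOH): carboxylic acid, 1 C=O (running total 3).
CH2CONHCH2: amide, 1 C=O (running total 4).
CH(COOCH3): ester, 1 C=O (running total 5).
CH(OCOCH3): ester, 1 C=O (running total 6).
CH(CHO): aldehyde, 1 C=O (running total 7).
CH2COOCH2: ester, 1 C=O (running total 8).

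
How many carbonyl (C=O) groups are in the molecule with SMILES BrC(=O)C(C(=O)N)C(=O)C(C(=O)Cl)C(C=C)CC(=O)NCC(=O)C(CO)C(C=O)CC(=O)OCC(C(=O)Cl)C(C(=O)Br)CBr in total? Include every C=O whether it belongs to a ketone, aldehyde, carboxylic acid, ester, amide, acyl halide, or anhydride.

BrCO: acyl halide, 1 C=O (running total 1).
CH(CONH2): amide, 1 C=O (running total 2).
CO: ketone, 1 C=O (running total 3).
CH(COCl): acyl halide, 1 C=O (running total 4).
CH2CONHCH2: amide, 1 C=O (running total 5).
CO: ketone, 1 C=O (running total 6).
CH(CHO): aldehyde, 1 C=O (running total 7).
CH2COOCH2: ester, 1 C=O (running total 8).
CH(COCl): acyl halide, 1 C=O (running total 9).
CH(COBr): acyl halide, 1 C=O (running total 10).

10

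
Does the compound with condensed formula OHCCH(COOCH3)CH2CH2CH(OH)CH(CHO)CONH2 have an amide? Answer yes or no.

Reading the structure from left to right:
  OHC: terminal –CHO: carbonyl C bonded to H and C → aldehyde.
  CH(COOCH3): pendant –COOCH3: carbonyl C bonded to C and –OCH3 → ester.
  CH(OH): –OH on an sp³ carbon → alcohol (secondary).
  CH(CHO): pendant –CHO: carbonyl C bonded to C and H → aldehyde.
  CONH2: –C(=O)NH2: carbonyl C bonded to C and to N → amide (the N is not a separate amine).
The CONH2 segment supplies the amide: –C(=O)NH2: carbonyl C bonded to C and to N → amide (the N is not a separate amine).

yes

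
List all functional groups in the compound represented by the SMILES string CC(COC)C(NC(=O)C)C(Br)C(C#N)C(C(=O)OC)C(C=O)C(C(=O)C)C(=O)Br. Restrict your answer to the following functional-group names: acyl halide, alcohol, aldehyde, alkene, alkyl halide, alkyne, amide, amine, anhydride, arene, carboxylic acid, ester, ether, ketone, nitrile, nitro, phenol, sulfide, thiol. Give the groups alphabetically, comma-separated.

Taking each segment in turn:
  CH(CH2OCH3): pendant –CH2OCH3: C–O–C linkage → ether.
  CH(NHCOCH3): pendant –NHC(=O)CH3: N bonded to a carbonyl → amide (not amine).
  CH(Br): halogen on an sp³ carbon → alkyl halide.
  CH(CN): pendant –C≡N: nitrile.
  CH(COOCH3): pendant –COOCH3: carbonyl C bonded to C and –OCH3 → ester.
  CH(CHO): pendant –CHO: carbonyl C bonded to C and H → aldehyde.
  CH(COCH3): pendant –COCH3: carbonyl C bonded to two carbons → ketone.
  COBr: –C(=O)Br: carbonyl C bonded to C and to a halogen → acyl halide (not alkyl halide).

acyl halide, aldehyde, alkyl halide, amide, ester, ether, ketone, nitrile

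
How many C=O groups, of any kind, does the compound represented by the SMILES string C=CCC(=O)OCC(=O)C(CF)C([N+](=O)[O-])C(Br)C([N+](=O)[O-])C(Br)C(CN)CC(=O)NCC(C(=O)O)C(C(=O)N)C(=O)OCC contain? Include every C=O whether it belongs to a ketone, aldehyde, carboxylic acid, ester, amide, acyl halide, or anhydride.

CH2COOCH2: ester, 1 C=O (running total 1).
CO: ketone, 1 C=O (running total 2).
CH2CONHCH2: amide, 1 C=O (running total 3).
CH(COOH): carboxylic acid, 1 C=O (running total 4).
CH(CONH2): amide, 1 C=O (running total 5).
COOCH2CH3: ester, 1 C=O (running total 6).

6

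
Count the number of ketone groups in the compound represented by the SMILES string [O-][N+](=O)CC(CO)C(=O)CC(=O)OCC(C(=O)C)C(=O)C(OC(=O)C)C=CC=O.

Working along the chain:
  O2NCH2: –NO2 on carbon → nitro group.
  CH(CH2OH): pendant –CH2OH on an sp³ backbone C → alcohol.
  CO: –C(=O)– with carbon on both sides → ketone.
  CH2COOCH2: –C(=O)–O–C with C on the carbonyl side → ester.
  CH(COCH3): pendant –COCH3: carbonyl C bonded to two carbons → ketone.
  CO: –C(=O)– with carbon on both sides → ketone.
  CH(OCOCH3): pendant –OC(=O)CH3: an acyloxy group → ester.
  CH=CH: C=C double bond → alkene.
  CHO: terminal –CHO: carbonyl C bonded to H and C → aldehyde.
Ketone appears at: CO, CH(COCH3), CO → 3.

3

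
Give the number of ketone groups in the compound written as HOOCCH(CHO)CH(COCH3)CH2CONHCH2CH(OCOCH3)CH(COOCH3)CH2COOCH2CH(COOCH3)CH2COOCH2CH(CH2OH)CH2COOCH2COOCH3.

–COOH: carbonyl C bonded to –OH and C → carboxylic acid (the –OH is not a separate alcohol).
pendant –CHO: carbonyl C bonded to C and H → aldehyde.
pendant –COCH3: carbonyl C bonded to two carbons → ketone.
–C(=O)–N– linkage → amide (the N is not an amine).
pendant –OC(=O)CH3: an acyloxy group → ester.
pendant –COOCH3: carbonyl C bonded to C and –OCH3 → ester.
–C(=O)–O–C with C on the carbonyl side → ester.
pendant –COOCH3: carbonyl C bonded to C and –OCH3 → ester.
–C(=O)–O–C with C on the carbonyl side → ester.
pendant –CH2OH on an sp³ backbone C → alcohol.
–C(=O)–O–C with C on the carbonyl side → ester.
–C(=O)OCH3: carbonyl C bonded to C and to –OCH3 → ester (not ketone + ether).
Ketone appears at: CH(COCH3) → 1.

1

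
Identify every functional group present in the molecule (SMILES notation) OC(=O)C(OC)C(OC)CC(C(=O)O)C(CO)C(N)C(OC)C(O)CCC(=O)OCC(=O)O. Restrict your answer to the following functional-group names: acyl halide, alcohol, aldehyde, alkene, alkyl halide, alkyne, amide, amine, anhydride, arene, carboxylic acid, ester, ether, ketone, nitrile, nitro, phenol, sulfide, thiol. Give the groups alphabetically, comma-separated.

–COOH: carbonyl C bonded to –OH and C → carboxylic acid (the –OH is not a separate alcohol).
pendant –OCH3: C–O–C with sp³ C, no adjacent C=O → ether.
pendant –OCH3: C–O–C with sp³ C, no adjacent C=O → ether.
pendant –COOH: carbonyl C bonded to C and –OH → carboxylic acid.
pendant –CH2OH on an sp³ backbone C → alcohol.
–NH2 on an sp³ carbon with no adjacent C=O → amine.
pendant –OCH3: C–O–C with sp³ C, no adjacent C=O → ether.
–OH on an sp³ carbon → alcohol (secondary).
–C(=O)–O–C with C on the carbonyl side → ester.
–COOH: carbonyl C bonded to –OH and C → carboxylic acid (the –OH is not a separate alcohol).

alcohol, amine, carboxylic acid, ester, ether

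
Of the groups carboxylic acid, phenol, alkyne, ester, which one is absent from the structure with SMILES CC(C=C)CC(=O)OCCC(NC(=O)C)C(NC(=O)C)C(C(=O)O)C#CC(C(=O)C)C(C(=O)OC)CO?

ester: present (CH2COOCH2 — –C(=O)–O–C with C on the carbonyl side → ester).
carboxylic acid: present (CH(COOH) — pendant –COOH: carbonyl C bonded to C and –OH → carboxylic acid).
alkyne: present (C≡C — C≡C triple bond → alkyne).
phenol: absent. In CH2OH, the –OH is on an sp³ carbon, not on an aromatic ring, so it is an alcohol.

phenol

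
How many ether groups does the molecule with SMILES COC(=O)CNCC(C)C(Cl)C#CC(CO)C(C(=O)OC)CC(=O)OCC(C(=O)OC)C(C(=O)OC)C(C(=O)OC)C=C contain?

Taking each segment in turn:
  CH3OOC: CH3O–C(=O)–: carbonyl C bonded to C and to –OCH3 → ester (not ketone + ether).
  CH2NHCH2: C–N–C with sp³ carbons and no adjacent C=O → amine (secondary).
  CH(Cl): halogen on an sp³ carbon → alkyl halide.
  C≡C: C≡C triple bond → alkyne.
  CH(CH2OH): pendant –CH2OH on an sp³ backbone C → alcohol.
  CH(COOCH3): pendant –COOCH3: carbonyl C bonded to C and –OCH3 → ester.
  CH2COOCH2: –C(=O)–O–C with C on the carbonyl side → ester.
  CH(COOCH3): pendant –COOCH3: carbonyl C bonded to C and –OCH3 → ester.
  CH(COOCH3): pendant –COOCH3: carbonyl C bonded to C and –OCH3 → ester.
  CH(COOCH3): pendant –COOCH3: carbonyl C bonded to C and –OCH3 → ester.
  CH=CH2: C=C double bond → alkene.
No segment is a ether: CH3OOC is ester, not ether; CH(CH2OH) is alcohol, not ether; CH(COOCH3) is ester, not ether. → 0.

0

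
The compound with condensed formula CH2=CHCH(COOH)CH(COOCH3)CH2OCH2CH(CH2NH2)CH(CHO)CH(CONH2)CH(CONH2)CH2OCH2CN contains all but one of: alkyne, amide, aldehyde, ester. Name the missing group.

alkyne

ester: present (CH(COOCH3) — pendant –COOCH3: carbonyl C bonded to C and –OCH3 → ester).
amide: present (CH(CONH2) — pendant –CONH2: carbonyl C bonded to C and N → amide).
aldehyde: present (CH(CHO) — pendant –CHO: carbonyl C bonded to C and H → aldehyde).
alkyne: absent. In CN, the triple bond is C≡N, not C≡C, so it is a nitrile.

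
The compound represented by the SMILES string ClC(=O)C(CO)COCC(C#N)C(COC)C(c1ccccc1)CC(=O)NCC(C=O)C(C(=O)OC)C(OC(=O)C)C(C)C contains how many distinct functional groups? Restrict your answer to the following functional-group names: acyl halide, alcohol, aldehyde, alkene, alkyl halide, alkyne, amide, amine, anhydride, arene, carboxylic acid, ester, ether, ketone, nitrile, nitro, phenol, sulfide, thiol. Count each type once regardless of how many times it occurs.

–C(=O)Cl: carbonyl C bonded to C and to a halogen → acyl halide (not alkyl halide).
pendant –CH2OH on an sp³ backbone C → alcohol.
C–O–C with sp³ carbons on both sides and no adjacent C=O → ether.
pendant –C≡N: nitrile.
pendant –CH2OCH3: C–O–C linkage → ether.
pendant –C6H5: benzene ring → arene.
–C(=O)–N– linkage → amide (the N is not an amine).
pendant –CHO: carbonyl C bonded to C and H → aldehyde.
pendant –COOCH3: carbonyl C bonded to C and –OCH3 → ester.
pendant –OC(=O)CH3: an acyloxy group → ester.
Distinct types present: acyl halide, alcohol, aldehyde, amide, arene, ester, ether, nitrile.

8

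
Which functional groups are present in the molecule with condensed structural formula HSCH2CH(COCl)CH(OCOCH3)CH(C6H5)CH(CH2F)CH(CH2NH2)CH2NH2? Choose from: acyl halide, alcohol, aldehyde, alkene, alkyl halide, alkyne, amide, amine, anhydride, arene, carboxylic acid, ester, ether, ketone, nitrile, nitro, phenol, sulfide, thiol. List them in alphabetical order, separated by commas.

acyl halide, alkyl halide, amine, arene, ester, thiol

–SH on an sp³ carbon → thiol.
pendant –C(=O)X: carbonyl C bonded to C and halogen → acyl halide.
pendant –OC(=O)CH3: an acyloxy group → ester.
pendant –C6H5: benzene ring → arene.
pendant –CH2X: halogen on sp³ carbon → alkyl halide.
pendant –CH2NH2: N on sp³ C, no adjacent C=O → amine.
–NH2 on an sp³ carbon with no adjacent C=O → amine.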